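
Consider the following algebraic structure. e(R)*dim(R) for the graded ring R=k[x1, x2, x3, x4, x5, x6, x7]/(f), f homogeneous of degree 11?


e(R)=deg(f)=11, dim(R)=7-1=6
e*dim=11*6=66


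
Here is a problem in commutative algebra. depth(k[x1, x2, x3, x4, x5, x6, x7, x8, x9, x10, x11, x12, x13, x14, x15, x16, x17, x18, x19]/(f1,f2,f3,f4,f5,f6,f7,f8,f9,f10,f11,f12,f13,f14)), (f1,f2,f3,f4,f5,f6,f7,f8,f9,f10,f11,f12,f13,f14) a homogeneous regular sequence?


depth(R)=19
depth(R/I)=19-14=5


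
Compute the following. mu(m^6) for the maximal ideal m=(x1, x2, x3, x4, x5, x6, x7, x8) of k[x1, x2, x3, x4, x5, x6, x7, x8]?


Graded Nakayama: mu(m^d) = dim_k (m^d/m^(d+1)) = #degree-6 monomials in 8 vars
C(n+d-1,d)=C(13,6)=1716


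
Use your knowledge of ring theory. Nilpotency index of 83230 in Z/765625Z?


83230^k mod 765625:
k=1: 83230
k=2: 623525
k=3: 392000
k=4: 581875
k=5: 612500
k=6: 0
First zero at k = 6


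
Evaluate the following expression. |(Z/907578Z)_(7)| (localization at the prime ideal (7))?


7-primary part: 907578=7^5*54
Size=7^5=16807


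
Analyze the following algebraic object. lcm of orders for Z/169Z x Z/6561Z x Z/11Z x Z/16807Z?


Exponent = lcm of the cyclic orders; pairwise coprime => product.
13^2*3^8*11^1*7^5=169*6561*11*16807=204993281493


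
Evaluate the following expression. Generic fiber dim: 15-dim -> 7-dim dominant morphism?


dim(fiber)=dim(X)-dim(Y)=15-7=8


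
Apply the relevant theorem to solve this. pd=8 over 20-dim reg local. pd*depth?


pd+depth=20
depth=20-8=12
pd*depth=8*12=96


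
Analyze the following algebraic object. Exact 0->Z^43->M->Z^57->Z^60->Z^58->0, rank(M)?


Alt sum=0:
(-1)^0*43 + (-1)^1*? + (-1)^2*57 + (-1)^3*60 + (-1)^4*58=0
rank(M)=98


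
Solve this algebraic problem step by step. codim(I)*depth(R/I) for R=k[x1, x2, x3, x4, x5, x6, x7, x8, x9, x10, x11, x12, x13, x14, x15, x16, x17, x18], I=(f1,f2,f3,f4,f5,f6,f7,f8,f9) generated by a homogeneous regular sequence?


codim=9, depth=dim(R/I)=18-9=9
Product=9*9=81


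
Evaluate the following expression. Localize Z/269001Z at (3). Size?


3-primary part: 269001=3^8*41
Size=3^8=6561


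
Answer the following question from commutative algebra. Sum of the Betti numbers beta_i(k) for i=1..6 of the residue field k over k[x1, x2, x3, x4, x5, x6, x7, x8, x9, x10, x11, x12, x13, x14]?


Koszul resolution: beta_i(k)=C(n,i), n=14
C(14,1)=14, C(14,2)=91, C(14,3)=364, C(14,4)=1001, C(14,5)=2002, C(14,6)=3003
Sum=6475


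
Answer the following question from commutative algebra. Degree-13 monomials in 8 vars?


C(d+n-1,n-1)=C(20,7)=77520


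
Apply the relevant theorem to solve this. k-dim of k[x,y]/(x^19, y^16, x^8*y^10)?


k[x,y]/I, I = (x^19, y^16, x^8*y^10)
Rect: 19x16=304. Corner: (19-8)x(16-10)=66.
dim = 304-66 = 238


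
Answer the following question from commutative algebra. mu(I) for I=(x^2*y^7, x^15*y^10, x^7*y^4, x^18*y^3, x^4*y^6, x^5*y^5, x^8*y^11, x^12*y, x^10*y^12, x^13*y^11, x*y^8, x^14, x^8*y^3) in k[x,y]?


Remove redundant (divisible by others).
x^18*y^3 redundant.
x^15*y^10 redundant.
x^8*y^11 redundant.
x^13*y^11 redundant.
x^10*y^12 redundant.
Min: x^14, x^12*y, x^8*y^3, x^7*y^4, x^5*y^5, x^4*y^6, x^2*y^7, x*y^8
Count=8


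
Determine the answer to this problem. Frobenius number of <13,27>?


gcd(13,27)=1 => F=ab-a-b=13*27-13-27=351-40=311


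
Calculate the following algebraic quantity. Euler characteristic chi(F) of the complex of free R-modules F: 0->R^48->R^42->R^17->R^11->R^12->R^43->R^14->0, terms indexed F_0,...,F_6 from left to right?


chi = sum (-1)^i * rank:
(-1)^0*48=48
(-1)^1*42=-42
(-1)^2*17=17
(-1)^3*11=-11
(-1)^4*12=12
(-1)^5*43=-43
(-1)^6*14=14
chi=-5


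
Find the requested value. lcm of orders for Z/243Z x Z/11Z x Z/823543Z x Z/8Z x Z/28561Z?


Exponent = lcm of the cyclic orders; pairwise coprime => product.
3^5*11^1*7^7*2^3*13^4=243*11*823543*8*28561=502977589346232


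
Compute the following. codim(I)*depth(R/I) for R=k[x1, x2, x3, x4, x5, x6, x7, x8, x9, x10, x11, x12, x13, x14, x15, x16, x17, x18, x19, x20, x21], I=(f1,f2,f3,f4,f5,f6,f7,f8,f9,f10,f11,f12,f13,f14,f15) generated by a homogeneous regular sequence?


codim=15, depth=dim(R/I)=21-15=6
Product=15*6=90


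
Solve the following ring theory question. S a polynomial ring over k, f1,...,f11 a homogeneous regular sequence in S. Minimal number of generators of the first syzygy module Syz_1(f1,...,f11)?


Regular sequence => Koszul complex is the minimal free resolution.
Syz_1 minimally generated by Koszul relations f_i*e_j - f_j*e_i (i<j): mu(Syz_1) = beta_2 = C(m,2) = m(m-1)/2
m=11
11*10/2 = 55


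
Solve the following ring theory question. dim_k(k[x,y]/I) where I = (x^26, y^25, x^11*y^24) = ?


k[x,y]/I, I = (x^26, y^25, x^11*y^24)
Rect: 26x25=650. Corner: (26-11)x(25-24)=15.
dim = 650-15 = 635


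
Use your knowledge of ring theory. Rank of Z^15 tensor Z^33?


rank(M(x)N) = rank(M)*rank(N)
15*33 = 495


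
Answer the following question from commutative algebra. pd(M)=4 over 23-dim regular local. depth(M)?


pd+depth=depth(R)=23
depth=23-4=19


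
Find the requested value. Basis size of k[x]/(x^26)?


Basis: 1,x,...,x^25
dim=26


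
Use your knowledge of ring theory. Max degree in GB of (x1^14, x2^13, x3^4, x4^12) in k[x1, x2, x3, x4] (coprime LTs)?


Pure powers, coprime LTs => already GB.
Degrees: 14, 13, 4, 12
Max=14


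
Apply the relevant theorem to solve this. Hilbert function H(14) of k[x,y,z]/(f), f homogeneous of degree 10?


C(16,2)-C(6,2)=120-15=105


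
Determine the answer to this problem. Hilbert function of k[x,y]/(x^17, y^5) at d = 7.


k[x,y], I = (x^17, y^5), d = 7
Need i < 17 and d-i < 5.
Range: 3 <= i <= 7.
H(7) = 5


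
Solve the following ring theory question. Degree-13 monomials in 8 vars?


C(d+n-1,n-1)=C(20,7)=77520


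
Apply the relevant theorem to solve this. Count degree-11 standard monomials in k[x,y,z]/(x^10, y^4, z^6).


Need i<10, j<4, k<6 with i+j+k=11.
For each i, j ranges over max(0,11-i-5)..min(3,11-i):
  i=0: j in [6,3] -> 0
  i=1: j in [5,3] -> 0
  i=2: j in [4,3] -> 0
  i=3: j in [3,3] -> 1
  i=4: j in [2,3] -> 2
  i=5: j in [1,3] -> 3
  i=6: j in [0,3] -> 4
  i=7: j in [0,3] -> 4
  i=8: j in [0,3] -> 4
  i=9: j in [0,2] -> 3
H(11) = 0+0+0+1+2+3+4+4+4+3 = 21


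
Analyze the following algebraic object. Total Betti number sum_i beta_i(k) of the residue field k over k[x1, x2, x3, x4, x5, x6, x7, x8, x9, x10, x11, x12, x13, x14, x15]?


Koszul resolution: beta_i(k)=C(n,i), n=15
sum_i C(15,i) = 2^15 = 32768


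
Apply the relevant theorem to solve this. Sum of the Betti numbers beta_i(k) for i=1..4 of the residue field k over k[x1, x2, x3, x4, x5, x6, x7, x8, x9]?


Koszul resolution: beta_i(k)=C(n,i), n=9
C(9,1)=9, C(9,2)=36, C(9,3)=84, C(9,4)=126
Sum=255


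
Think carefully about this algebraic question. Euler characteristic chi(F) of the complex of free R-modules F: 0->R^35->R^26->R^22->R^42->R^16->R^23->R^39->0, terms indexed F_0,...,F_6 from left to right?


chi = sum (-1)^i * rank:
(-1)^0*35=35
(-1)^1*26=-26
(-1)^2*22=22
(-1)^3*42=-42
(-1)^4*16=16
(-1)^5*23=-23
(-1)^6*39=39
chi=21


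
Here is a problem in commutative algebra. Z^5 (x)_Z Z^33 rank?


rank(M(x)N) = rank(M)*rank(N)
5*33 = 165


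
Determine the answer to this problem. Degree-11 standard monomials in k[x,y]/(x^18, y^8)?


k[x,y], I = (x^18, y^8), d = 11
Need i < 18 and d-i < 8.
Range: 4 <= i <= 11.
H(11) = 8


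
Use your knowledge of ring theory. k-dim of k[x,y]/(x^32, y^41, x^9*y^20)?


k[x,y]/I, I = (x^32, y^41, x^9*y^20)
Rect: 32x41=1312. Corner: (32-9)x(41-20)=483.
dim = 1312-483 = 829


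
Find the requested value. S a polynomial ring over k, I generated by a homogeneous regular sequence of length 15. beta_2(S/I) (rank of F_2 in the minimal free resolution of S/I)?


Regular sequence => Koszul complex is the minimal free resolution.
Syz_1 minimally generated by Koszul relations f_i*e_j - f_j*e_i (i<j): mu(Syz_1) = beta_2 = C(m,2) = m(m-1)/2
m=15
15*14/2 = 105


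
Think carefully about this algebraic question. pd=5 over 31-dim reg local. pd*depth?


pd+depth=31
depth=31-5=26
pd*depth=5*26=130


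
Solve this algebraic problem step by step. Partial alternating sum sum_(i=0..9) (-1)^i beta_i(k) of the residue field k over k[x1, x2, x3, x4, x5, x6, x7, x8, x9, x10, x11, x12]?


Koszul resolution: beta_i(k)=C(n,i), n=12
sum_(i=0..p) (-1)^i C(n,i) = (-1)^p C(n-1,p)
(-1)^9*C(11,9) = (-1)^9*55 = -55


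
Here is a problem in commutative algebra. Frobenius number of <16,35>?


gcd(16,35)=1 => F=ab-a-b=16*35-16-35=560-51=509


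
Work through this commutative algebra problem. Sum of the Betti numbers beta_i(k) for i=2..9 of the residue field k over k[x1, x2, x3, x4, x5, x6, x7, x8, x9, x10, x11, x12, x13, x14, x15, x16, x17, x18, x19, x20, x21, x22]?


Koszul resolution: beta_i(k)=C(n,i), n=22
C(22,2)=231, C(22,3)=1540, C(22,4)=7315, C(22,5)=26334, C(22,6)=74613, C(22,7)=170544, C(22,8)=319770, C(22,9)=497420
Sum=1097767


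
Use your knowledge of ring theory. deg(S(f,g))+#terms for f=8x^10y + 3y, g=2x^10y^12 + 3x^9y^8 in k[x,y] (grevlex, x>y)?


LT(f)=8x^10y, LT(g)=2x^10y^12
lcm(LM)=x^10y^12
S(f,g) (scaled by 16 to clear denominators) = 2y^11*f - 8*g = -24x^9y^8 + 6y^12
2 terms, deg 17.
17+2=19


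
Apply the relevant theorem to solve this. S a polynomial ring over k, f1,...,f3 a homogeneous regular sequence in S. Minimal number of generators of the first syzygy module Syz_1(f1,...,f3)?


Regular sequence => Koszul complex is the minimal free resolution.
Syz_1 minimally generated by Koszul relations f_i*e_j - f_j*e_i (i<j): mu(Syz_1) = beta_2 = C(m,2) = m(m-1)/2
m=3
3*2/2 = 3


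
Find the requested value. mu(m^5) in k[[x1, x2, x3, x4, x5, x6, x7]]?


C(n+d-1,d)=C(11,5)=462


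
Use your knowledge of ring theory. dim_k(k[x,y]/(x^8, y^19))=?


Basis: x^i*y^j, i<8, j<19
8*19=152


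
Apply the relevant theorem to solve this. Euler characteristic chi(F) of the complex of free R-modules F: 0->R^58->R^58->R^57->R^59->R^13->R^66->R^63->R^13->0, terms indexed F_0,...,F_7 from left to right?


chi = sum (-1)^i * rank:
(-1)^0*58=58
(-1)^1*58=-58
(-1)^2*57=57
(-1)^3*59=-59
(-1)^4*13=13
(-1)^5*66=-66
(-1)^6*63=63
(-1)^7*13=-13
chi=-5


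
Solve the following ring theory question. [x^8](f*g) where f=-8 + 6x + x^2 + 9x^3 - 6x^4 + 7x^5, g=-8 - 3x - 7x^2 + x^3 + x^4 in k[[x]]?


[x^8] = sum a_i*b_j, i+j=8
  -6*1=-6
  7*1=7
Sum=1


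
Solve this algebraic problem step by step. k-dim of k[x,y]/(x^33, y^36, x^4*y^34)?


k[x,y]/I, I = (x^33, y^36, x^4*y^34)
Rect: 33x36=1188. Corner: (33-4)x(36-34)=58.
dim = 1188-58 = 1130


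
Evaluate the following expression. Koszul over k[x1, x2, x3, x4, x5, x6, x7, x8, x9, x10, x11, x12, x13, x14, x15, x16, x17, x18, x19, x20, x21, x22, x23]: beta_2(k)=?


C(n,i)=C(23,2)=253


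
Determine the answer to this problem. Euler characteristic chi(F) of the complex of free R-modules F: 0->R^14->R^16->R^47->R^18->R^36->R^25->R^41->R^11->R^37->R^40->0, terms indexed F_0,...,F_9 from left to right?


chi = sum (-1)^i * rank:
(-1)^0*14=14
(-1)^1*16=-16
(-1)^2*47=47
(-1)^3*18=-18
(-1)^4*36=36
(-1)^5*25=-25
(-1)^6*41=41
(-1)^7*11=-11
(-1)^8*37=37
(-1)^9*40=-40
chi=65


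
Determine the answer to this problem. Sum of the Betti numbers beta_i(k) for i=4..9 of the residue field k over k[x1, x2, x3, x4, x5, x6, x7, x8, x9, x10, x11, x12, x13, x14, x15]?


Koszul resolution: beta_i(k)=C(n,i), n=15
C(15,4)=1365, C(15,5)=3003, C(15,6)=5005, C(15,7)=6435, C(15,8)=6435, C(15,9)=5005
Sum=27248


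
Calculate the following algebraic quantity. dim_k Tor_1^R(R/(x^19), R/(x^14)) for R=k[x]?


Tor_1(R/I,R/J)=(I cap J)/IJ=(x^19)/(x^33)
dim=33-19=min(19,14)=14


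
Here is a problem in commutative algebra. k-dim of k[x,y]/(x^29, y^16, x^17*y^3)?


k[x,y]/I, I = (x^29, y^16, x^17*y^3)
Rect: 29x16=464. Corner: (29-17)x(16-3)=156.
dim = 464-156 = 308


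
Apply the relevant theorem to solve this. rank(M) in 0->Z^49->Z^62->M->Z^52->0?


Alt sum=0:
(-1)^0*49 + (-1)^1*62 + (-1)^2*? + (-1)^3*52=0
rank(M)=65


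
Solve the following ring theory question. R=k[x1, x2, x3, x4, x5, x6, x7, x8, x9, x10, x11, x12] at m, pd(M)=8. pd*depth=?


pd+depth=12
depth=12-8=4
pd*depth=8*4=32


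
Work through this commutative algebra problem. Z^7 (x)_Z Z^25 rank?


rank(M(x)N) = rank(M)*rank(N)
7*25 = 175


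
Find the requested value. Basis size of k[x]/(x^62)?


Basis: 1,x,...,x^61
dim=62


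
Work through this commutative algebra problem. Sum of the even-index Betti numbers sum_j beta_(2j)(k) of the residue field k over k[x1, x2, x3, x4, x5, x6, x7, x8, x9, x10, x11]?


Koszul resolution: beta_i(k)=C(n,i), n=11
sum_even C(11,i) = 2^(n-1) = 2^10 = 1024


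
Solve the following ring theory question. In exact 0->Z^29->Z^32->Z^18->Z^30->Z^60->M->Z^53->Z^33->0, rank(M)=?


Alt sum=0:
(-1)^0*29 + (-1)^1*32 + (-1)^2*18 + (-1)^3*30 + (-1)^4*60 + (-1)^5*? + (-1)^6*53 + (-1)^7*33=0
rank(M)=65


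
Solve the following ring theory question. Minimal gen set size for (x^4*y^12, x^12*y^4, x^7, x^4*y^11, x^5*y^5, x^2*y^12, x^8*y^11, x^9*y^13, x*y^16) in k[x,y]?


Remove redundant (divisible by others).
x^8*y^11 redundant.
x^4*y^12 redundant.
x^12*y^4 redundant.
x^9*y^13 redundant.
Min: x^7, x^5*y^5, x^4*y^11, x^2*y^12, x*y^16
Count=5


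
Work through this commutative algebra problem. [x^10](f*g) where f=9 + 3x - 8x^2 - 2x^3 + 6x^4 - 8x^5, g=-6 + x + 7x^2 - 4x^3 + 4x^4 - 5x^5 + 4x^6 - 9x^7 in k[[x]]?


[x^10] = sum a_i*b_j, i+j=10
  -2*-9=18
  6*4=24
  -8*-5=40
Sum=82


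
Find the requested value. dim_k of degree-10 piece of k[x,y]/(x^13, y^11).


k[x,y], I = (x^13, y^11), d = 10
Need i < 13 and d-i < 11.
Range: 0 <= i <= 10.
H(10) = 11


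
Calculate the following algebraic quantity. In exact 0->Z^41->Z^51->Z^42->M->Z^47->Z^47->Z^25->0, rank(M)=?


Alt sum=0:
(-1)^0*41 + (-1)^1*51 + (-1)^2*42 + (-1)^3*? + (-1)^4*47 + (-1)^5*47 + (-1)^6*25=0
rank(M)=57


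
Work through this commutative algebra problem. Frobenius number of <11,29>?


gcd(11,29)=1 => F=ab-a-b=11*29-11-29=319-40=279


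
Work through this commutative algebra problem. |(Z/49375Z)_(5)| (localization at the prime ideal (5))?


5-primary part: 49375=5^4*79
Size=5^4=625


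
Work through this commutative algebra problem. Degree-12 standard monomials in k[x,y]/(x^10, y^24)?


k[x,y], I = (x^10, y^24), d = 12
Need i < 10 and d-i < 24.
Range: 0 <= i <= 9.
H(12) = 10


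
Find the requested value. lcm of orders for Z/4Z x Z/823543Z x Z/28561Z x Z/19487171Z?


Exponent = lcm of the cyclic orders; pairwise coprime => product.
2^2*7^7*13^4*11^7=4*823543*28561*19487171=1833447492098354132


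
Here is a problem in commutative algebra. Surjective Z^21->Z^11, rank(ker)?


rank(ker) = 21-11 = 10


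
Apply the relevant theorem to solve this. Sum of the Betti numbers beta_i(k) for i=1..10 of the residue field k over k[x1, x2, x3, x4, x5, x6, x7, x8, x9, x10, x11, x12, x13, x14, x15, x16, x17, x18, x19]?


Koszul resolution: beta_i(k)=C(n,i), n=19
C(19,1)=19, C(19,2)=171, C(19,3)=969, C(19,4)=3876, C(19,5)=11628, C(19,6)=27132, C(19,7)=50388, C(19,8)=75582, C(19,9)=92378, C(19,10)=92378
Sum=354521


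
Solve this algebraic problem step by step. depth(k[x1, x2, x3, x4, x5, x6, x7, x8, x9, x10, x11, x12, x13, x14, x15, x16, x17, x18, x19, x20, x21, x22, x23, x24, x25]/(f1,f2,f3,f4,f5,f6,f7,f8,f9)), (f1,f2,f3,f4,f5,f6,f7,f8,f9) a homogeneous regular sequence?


depth(R)=25
depth(R/I)=25-9=16


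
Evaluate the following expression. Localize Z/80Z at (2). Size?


2-primary part: 80=2^4*5
Size=2^4=16


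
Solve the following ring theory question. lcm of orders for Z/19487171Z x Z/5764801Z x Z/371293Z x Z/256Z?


Exponent = lcm of the cyclic orders; pairwise coprime => product.
11^7*7^8*13^5*2^8=19487171*5764801*371293*256=10677998193980814464768


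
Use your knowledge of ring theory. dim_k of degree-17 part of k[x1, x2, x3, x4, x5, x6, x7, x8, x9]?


C(d+n-1,n-1)=C(25,8)=1081575


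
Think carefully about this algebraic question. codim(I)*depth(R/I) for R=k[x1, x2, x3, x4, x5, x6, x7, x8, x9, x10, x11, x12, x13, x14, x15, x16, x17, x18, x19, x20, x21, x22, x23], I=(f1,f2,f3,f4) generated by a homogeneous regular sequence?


codim=4, depth=dim(R/I)=23-4=19
Product=4*19=76


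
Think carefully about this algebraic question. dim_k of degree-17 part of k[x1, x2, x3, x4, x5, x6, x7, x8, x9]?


C(d+n-1,n-1)=C(25,8)=1081575


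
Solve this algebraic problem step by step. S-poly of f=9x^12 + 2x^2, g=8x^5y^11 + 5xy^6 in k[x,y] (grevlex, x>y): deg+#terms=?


LT(f)=9x^12, LT(g)=8x^5y^11
lcm(LM)=x^12y^11
S(f,g) (scaled by 72 to clear denominators) = 8y^11*f - 9x^7*g = -45x^8y^6 + 16x^2y^11
2 terms, deg 14.
14+2=16


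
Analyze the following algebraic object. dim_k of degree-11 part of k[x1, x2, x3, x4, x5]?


C(d+n-1,n-1)=C(15,4)=1365


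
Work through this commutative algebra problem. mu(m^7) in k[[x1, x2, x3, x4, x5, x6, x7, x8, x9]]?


C(n+d-1,d)=C(15,7)=6435


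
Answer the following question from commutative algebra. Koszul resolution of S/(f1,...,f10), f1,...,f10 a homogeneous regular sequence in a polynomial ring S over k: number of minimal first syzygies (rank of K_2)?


Regular sequence => Koszul complex is the minimal free resolution.
Syz_1 minimally generated by Koszul relations f_i*e_j - f_j*e_i (i<j): mu(Syz_1) = beta_2 = C(m,2) = m(m-1)/2
m=10
10*9/2 = 45


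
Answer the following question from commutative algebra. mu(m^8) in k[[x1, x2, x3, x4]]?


C(n+d-1,d)=C(11,8)=165


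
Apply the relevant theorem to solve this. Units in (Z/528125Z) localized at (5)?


Local ring = Z/3125Z.
phi(3125) = 5^4*(5-1) = 2500


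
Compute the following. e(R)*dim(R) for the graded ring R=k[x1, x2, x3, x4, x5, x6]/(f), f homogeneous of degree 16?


e(R)=deg(f)=16, dim(R)=6-1=5
e*dim=16*5=80


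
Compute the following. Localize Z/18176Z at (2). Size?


2-primary part: 18176=2^8*71
Size=2^8=256


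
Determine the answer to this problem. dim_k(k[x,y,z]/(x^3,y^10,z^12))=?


Basis: x^iy^jz^k, i<3,j<10,k<12
3*10*12=360


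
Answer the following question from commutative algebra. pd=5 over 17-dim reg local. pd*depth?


pd+depth=17
depth=17-5=12
pd*depth=5*12=60


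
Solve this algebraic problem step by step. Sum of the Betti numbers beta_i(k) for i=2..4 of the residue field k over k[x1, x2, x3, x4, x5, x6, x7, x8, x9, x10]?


Koszul resolution: beta_i(k)=C(n,i), n=10
C(10,2)=45, C(10,3)=120, C(10,4)=210
Sum=375


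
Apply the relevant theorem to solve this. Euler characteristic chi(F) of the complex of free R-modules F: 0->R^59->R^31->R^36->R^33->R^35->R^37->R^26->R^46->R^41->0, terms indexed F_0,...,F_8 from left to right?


chi = sum (-1)^i * rank:
(-1)^0*59=59
(-1)^1*31=-31
(-1)^2*36=36
(-1)^3*33=-33
(-1)^4*35=35
(-1)^5*37=-37
(-1)^6*26=26
(-1)^7*46=-46
(-1)^8*41=41
chi=50


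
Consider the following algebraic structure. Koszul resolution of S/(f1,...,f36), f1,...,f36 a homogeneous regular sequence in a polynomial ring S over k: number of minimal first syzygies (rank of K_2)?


Regular sequence => Koszul complex is the minimal free resolution.
Syz_1 minimally generated by Koszul relations f_i*e_j - f_j*e_i (i<j): mu(Syz_1) = beta_2 = C(m,2) = m(m-1)/2
m=36
36*35/2 = 630


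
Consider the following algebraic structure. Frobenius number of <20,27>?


gcd(20,27)=1 => F=ab-a-b=20*27-20-27=540-47=493


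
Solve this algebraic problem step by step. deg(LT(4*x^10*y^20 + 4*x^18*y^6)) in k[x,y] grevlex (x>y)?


LT: 4*x^10*y^20
deg_x=10, deg_y=20
Total=10+20=30


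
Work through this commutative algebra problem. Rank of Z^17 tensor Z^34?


rank(M(x)N) = rank(M)*rank(N)
17*34 = 578


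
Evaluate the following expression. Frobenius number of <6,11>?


gcd(6,11)=1 => F=ab-a-b=6*11-6-11=66-17=49


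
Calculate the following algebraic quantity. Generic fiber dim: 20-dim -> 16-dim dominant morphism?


dim(fiber)=dim(X)-dim(Y)=20-16=4


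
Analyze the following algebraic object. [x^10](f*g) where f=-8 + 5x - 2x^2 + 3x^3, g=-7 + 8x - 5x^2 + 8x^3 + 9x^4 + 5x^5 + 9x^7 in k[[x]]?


[x^10] = sum a_i*b_j, i+j=10
  3*9=27
Sum=27


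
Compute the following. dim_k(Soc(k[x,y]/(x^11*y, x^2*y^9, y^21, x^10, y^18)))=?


Socle = ann(m) = span of standard monomials u with x*u, y*u in I (staircase corners).
Redundant generators: y^21, x^11*y
Minimal generators: x^10, x^2*y^9, y^18
Corners: xy^17, x^9y^8
Socle dim=2


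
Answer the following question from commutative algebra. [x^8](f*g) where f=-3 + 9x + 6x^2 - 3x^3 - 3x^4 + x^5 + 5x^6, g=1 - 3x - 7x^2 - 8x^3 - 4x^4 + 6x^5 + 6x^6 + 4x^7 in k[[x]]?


[x^8] = sum a_i*b_j, i+j=8
  9*4=36
  6*6=36
  -3*6=-18
  -3*-4=12
  1*-8=-8
  5*-7=-35
Sum=23


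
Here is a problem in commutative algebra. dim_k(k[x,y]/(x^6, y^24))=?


Basis: x^i*y^j, i<6, j<24
6*24=144


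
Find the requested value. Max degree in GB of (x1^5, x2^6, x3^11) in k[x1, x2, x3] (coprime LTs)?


Pure powers, coprime LTs => already GB.
Degrees: 5, 6, 11
Max=11


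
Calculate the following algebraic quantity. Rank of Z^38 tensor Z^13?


rank(M(x)N) = rank(M)*rank(N)
38*13 = 494


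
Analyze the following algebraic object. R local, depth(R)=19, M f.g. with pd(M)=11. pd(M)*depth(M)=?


pd+depth=19
depth=19-11=8
pd*depth=11*8=88


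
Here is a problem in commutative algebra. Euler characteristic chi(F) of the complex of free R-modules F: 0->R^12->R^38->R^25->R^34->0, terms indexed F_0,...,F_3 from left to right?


chi = sum (-1)^i * rank:
(-1)^0*12=12
(-1)^1*38=-38
(-1)^2*25=25
(-1)^3*34=-34
chi=-35


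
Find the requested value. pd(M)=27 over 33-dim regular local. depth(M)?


pd+depth=depth(R)=33
depth=33-27=6


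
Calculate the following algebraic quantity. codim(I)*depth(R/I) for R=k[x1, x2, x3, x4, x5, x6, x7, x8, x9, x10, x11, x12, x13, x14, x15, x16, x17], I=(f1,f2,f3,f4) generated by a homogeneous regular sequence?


codim=4, depth=dim(R/I)=17-4=13
Product=4*13=52


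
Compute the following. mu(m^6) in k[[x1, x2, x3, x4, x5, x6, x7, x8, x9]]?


C(n+d-1,d)=C(14,6)=3003


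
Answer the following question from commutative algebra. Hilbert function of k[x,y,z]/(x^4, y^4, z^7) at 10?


Need i<4, j<4, k<7 with i+j+k=10.
For each i, j ranges over max(0,10-i-6)..min(3,10-i):
  i=0: j in [4,3] -> 0
  i=1: j in [3,3] -> 1
  i=2: j in [2,3] -> 2
  i=3: j in [1,3] -> 3
H(10) = 0+1+2+3 = 6


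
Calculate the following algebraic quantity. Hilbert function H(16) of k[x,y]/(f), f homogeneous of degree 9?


H(t)=d for t>=d-1.
d=9, t=16
H(16)=9


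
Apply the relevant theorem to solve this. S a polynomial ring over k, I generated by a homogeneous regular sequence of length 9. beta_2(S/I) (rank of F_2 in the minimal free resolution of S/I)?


Regular sequence => Koszul complex is the minimal free resolution.
Syz_1 minimally generated by Koszul relations f_i*e_j - f_j*e_i (i<j): mu(Syz_1) = beta_2 = C(m,2) = m(m-1)/2
m=9
9*8/2 = 36


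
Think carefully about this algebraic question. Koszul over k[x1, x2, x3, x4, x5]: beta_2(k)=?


C(n,i)=C(5,2)=10


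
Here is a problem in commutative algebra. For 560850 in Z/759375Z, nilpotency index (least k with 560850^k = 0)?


560850^k mod 759375:
k=1: 560850
k=2: 613125
k=3: 337500
k=4: 506250
k=5: 0
First zero at k = 5


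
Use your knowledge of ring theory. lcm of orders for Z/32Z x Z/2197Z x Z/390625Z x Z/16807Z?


Exponent = lcm of the cyclic orders; pairwise coprime => product.
2^5*13^3*5^8*7^5=32*2197*390625*16807=461562237500000


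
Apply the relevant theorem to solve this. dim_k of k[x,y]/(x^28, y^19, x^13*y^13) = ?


k[x,y]/I, I = (x^28, y^19, x^13*y^13)
Rect: 28x19=532. Corner: (28-13)x(19-13)=90.
dim = 532-90 = 442


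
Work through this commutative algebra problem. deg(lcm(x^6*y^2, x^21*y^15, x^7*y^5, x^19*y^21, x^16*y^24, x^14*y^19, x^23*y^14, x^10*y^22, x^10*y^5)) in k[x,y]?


lcm = componentwise max:
x: max(6,21,7,19,16,14,23,10,10)=23
y: max(2,15,5,21,24,19,14,22,5)=24
Total=23+24=47


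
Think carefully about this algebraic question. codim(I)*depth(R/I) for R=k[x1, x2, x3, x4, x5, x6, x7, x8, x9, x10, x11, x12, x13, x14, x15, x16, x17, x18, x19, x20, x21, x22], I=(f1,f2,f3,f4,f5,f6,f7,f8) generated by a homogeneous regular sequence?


codim=8, depth=dim(R/I)=22-8=14
Product=8*14=112


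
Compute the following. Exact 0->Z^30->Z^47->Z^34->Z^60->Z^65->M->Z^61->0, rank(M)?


Alt sum=0:
(-1)^0*30 + (-1)^1*47 + (-1)^2*34 + (-1)^3*60 + (-1)^4*65 + (-1)^5*? + (-1)^6*61=0
rank(M)=83


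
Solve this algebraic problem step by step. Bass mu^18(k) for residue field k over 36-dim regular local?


C(n,i)=C(36,18)=9075135300


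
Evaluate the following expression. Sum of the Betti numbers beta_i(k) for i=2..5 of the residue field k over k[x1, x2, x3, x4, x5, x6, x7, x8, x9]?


Koszul resolution: beta_i(k)=C(n,i), n=9
C(9,2)=36, C(9,3)=84, C(9,4)=126, C(9,5)=126
Sum=372


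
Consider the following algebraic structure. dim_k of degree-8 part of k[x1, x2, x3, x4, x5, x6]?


C(d+n-1,n-1)=C(13,5)=1287


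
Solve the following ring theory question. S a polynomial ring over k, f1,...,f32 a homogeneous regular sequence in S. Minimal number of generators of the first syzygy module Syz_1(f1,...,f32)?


Regular sequence => Koszul complex is the minimal free resolution.
Syz_1 minimally generated by Koszul relations f_i*e_j - f_j*e_i (i<j): mu(Syz_1) = beta_2 = C(m,2) = m(m-1)/2
m=32
32*31/2 = 496


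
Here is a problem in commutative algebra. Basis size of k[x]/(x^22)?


Basis: 1,x,...,x^21
dim=22


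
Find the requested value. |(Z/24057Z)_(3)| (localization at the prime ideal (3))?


3-primary part: 24057=3^7*11
Size=3^7=2187


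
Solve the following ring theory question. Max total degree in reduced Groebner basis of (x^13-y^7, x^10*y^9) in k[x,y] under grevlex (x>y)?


LT(f1)=x^13, LT(f2)=x^10y^9, lcm=x^13y^9
S(f1,f2) = y^9*f1 - x^3*f2 = -y^16
Reduced GB = {f1, f2, y^16}; degrees 13, 19, 16
Max = 19


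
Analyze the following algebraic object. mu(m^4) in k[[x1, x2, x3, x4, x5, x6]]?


C(n+d-1,d)=C(9,4)=126


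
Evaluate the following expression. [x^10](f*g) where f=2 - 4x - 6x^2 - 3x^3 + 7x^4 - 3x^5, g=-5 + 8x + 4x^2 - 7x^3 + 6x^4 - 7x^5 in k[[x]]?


[x^10] = sum a_i*b_j, i+j=10
  -3*-7=21
Sum=21


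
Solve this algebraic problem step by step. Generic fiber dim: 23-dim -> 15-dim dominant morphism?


dim(fiber)=dim(X)-dim(Y)=23-15=8


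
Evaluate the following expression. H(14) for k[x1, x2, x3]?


C(d+n-1,n-1)=C(16,2)=120


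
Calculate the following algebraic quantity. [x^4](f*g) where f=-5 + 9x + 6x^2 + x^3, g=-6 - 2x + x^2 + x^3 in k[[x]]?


[x^4] = sum a_i*b_j, i+j=4
  9*1=9
  6*1=6
  1*-2=-2
Sum=13


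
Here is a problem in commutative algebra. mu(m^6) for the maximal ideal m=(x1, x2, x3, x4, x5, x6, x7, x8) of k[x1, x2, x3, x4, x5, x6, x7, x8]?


Graded Nakayama: mu(m^d) = dim_k (m^d/m^(d+1)) = #degree-6 monomials in 8 vars
C(n+d-1,d)=C(13,6)=1716


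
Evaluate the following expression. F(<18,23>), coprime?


gcd(18,23)=1 => F=ab-a-b=18*23-18-23=414-41=373


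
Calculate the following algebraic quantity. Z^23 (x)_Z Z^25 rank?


rank(M(x)N) = rank(M)*rank(N)
23*25 = 575


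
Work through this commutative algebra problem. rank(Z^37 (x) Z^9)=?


rank(M(x)N) = rank(M)*rank(N)
37*9 = 333


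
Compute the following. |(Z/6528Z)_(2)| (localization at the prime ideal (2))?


2-primary part: 6528=2^7*51
Size=2^7=128


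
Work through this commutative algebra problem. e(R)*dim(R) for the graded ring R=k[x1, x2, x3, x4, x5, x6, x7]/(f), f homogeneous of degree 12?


e(R)=deg(f)=12, dim(R)=7-1=6
e*dim=12*6=72


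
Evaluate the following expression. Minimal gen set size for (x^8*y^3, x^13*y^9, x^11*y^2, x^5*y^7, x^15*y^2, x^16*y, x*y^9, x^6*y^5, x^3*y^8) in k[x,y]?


Remove redundant (divisible by others).
x^15*y^2 redundant.
x^13*y^9 redundant.
Min: x^16*y, x^11*y^2, x^8*y^3, x^6*y^5, x^5*y^7, x^3*y^8, x*y^9
Count=7


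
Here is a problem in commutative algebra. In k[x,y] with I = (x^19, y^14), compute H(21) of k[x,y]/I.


k[x,y], I = (x^19, y^14), d = 21
Need i < 19 and d-i < 14.
Range: 8 <= i <= 18.
H(21) = 11


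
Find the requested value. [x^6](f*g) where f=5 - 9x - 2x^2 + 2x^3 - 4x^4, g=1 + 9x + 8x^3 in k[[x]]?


[x^6] = sum a_i*b_j, i+j=6
  2*8=16
Sum=16


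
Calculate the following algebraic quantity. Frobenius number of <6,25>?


gcd(6,25)=1 => F=ab-a-b=6*25-6-25=150-31=119


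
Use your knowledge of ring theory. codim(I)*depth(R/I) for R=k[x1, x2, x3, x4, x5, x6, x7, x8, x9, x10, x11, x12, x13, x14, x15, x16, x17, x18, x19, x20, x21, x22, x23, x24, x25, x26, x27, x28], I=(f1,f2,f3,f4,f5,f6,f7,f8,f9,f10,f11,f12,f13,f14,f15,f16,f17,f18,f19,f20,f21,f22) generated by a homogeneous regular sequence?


codim=22, depth=dim(R/I)=28-22=6
Product=22*6=132


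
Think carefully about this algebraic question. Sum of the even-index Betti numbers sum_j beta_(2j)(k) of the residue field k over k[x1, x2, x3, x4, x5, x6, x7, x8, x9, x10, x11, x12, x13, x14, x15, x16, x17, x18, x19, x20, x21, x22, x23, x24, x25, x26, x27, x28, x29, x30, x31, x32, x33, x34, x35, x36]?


Koszul resolution: beta_i(k)=C(n,i), n=36
sum_even C(36,i) = 2^(n-1) = 2^35 = 34359738368


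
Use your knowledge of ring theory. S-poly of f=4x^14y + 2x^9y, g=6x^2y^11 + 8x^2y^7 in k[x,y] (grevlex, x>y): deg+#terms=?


LT(f)=4x^14y, LT(g)=6x^2y^11
lcm(LM)=x^14y^11
S(f,g) (scaled by 24 to clear denominators) = 6y^10*f - 4x^12*g = -32x^14y^7 + 12x^9y^11
2 terms, deg 21.
21+2=23


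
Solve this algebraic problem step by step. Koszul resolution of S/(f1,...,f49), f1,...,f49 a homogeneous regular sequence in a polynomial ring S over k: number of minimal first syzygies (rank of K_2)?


Regular sequence => Koszul complex is the minimal free resolution.
Syz_1 minimally generated by Koszul relations f_i*e_j - f_j*e_i (i<j): mu(Syz_1) = beta_2 = C(m,2) = m(m-1)/2
m=49
49*48/2 = 1176


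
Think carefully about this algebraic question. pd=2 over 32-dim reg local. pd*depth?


pd+depth=32
depth=32-2=30
pd*depth=2*30=60


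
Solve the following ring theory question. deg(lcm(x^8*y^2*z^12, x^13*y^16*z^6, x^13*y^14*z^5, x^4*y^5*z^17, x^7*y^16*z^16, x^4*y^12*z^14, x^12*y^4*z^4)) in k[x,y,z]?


lcm = componentwise max:
x: max(8,13,13,4,7,4,12)=13
y: max(2,16,14,5,16,12,4)=16
z: max(12,6,5,17,16,14,4)=17
Total=13+16+17=46


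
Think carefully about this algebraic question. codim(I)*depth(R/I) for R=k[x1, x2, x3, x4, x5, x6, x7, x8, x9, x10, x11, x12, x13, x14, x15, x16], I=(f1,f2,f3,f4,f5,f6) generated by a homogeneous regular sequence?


codim=6, depth=dim(R/I)=16-6=10
Product=6*10=60


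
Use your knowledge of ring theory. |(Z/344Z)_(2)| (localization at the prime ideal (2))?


2-primary part: 344=2^3*43
Size=2^3=8


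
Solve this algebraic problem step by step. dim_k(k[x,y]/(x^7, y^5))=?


Basis: x^i*y^j, i<7, j<5
7*5=35


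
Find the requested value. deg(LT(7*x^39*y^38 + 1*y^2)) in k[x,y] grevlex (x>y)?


LT: 7*x^39*y^38
deg_x=39, deg_y=38
Total=39+38=77


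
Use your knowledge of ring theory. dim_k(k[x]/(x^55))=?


Basis: 1,x,...,x^54
dim=55


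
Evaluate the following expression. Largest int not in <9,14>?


gcd(9,14)=1 => F=ab-a-b=9*14-9-14=126-23=103


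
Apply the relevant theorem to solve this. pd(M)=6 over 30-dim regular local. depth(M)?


pd+depth=depth(R)=30
depth=30-6=24


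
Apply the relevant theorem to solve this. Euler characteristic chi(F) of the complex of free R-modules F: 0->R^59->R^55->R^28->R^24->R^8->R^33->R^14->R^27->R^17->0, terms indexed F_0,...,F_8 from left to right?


chi = sum (-1)^i * rank:
(-1)^0*59=59
(-1)^1*55=-55
(-1)^2*28=28
(-1)^3*24=-24
(-1)^4*8=8
(-1)^5*33=-33
(-1)^6*14=14
(-1)^7*27=-27
(-1)^8*17=17
chi=-13


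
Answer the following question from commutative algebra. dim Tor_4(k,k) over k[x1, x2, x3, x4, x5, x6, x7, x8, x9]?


Koszul: C(n,i)=C(9,4)=126


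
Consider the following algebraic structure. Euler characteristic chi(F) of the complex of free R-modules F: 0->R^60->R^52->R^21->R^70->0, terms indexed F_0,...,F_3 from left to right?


chi = sum (-1)^i * rank:
(-1)^0*60=60
(-1)^1*52=-52
(-1)^2*21=21
(-1)^3*70=-70
chi=-41


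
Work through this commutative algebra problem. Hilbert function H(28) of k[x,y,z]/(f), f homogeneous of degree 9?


C(30,2)-C(21,2)=435-210=225


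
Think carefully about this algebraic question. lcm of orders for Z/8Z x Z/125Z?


Exponent = lcm of the cyclic orders; pairwise coprime => product.
2^3*5^3=8*125=1000


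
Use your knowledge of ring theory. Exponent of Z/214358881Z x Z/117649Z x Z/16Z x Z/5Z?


Exponent = lcm of the cyclic orders; pairwise coprime => product.
11^8*7^6*2^4*5^1=214358881*117649*16*5=2017528639261520


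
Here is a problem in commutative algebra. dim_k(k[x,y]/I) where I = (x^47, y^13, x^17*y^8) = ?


k[x,y]/I, I = (x^47, y^13, x^17*y^8)
Rect: 47x13=611. Corner: (47-17)x(13-8)=150.
dim = 611-150 = 461


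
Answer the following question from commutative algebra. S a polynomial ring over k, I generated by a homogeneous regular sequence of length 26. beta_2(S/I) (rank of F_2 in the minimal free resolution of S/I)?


Regular sequence => Koszul complex is the minimal free resolution.
Syz_1 minimally generated by Koszul relations f_i*e_j - f_j*e_i (i<j): mu(Syz_1) = beta_2 = C(m,2) = m(m-1)/2
m=26
26*25/2 = 325


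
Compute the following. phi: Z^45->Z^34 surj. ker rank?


rank(ker) = 45-34 = 11


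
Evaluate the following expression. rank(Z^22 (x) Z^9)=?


rank(M(x)N) = rank(M)*rank(N)
22*9 = 198


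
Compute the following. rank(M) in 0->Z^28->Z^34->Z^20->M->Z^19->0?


Alt sum=0:
(-1)^0*28 + (-1)^1*34 + (-1)^2*20 + (-1)^3*? + (-1)^4*19=0
rank(M)=33


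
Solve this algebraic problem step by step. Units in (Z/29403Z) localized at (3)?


Local ring = Z/243Z.
phi(243) = 3^4*(3-1) = 162


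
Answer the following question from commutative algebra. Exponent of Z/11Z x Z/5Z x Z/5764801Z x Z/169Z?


Exponent = lcm of the cyclic orders; pairwise coprime => product.
11^1*5^1*7^8*13^2=11*5*5764801*169=53583825295


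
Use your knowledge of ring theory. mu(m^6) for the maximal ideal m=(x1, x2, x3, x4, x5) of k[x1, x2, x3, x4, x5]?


Graded Nakayama: mu(m^d) = dim_k (m^d/m^(d+1)) = #degree-6 monomials in 5 vars
C(n+d-1,d)=C(10,6)=210


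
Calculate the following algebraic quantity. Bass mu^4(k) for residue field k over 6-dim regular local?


C(n,i)=C(6,4)=15


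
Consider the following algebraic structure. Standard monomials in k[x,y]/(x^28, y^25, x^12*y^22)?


k[x,y]/I, I = (x^28, y^25, x^12*y^22)
Rect: 28x25=700. Corner: (28-12)x(25-22)=48.
dim = 700-48 = 652


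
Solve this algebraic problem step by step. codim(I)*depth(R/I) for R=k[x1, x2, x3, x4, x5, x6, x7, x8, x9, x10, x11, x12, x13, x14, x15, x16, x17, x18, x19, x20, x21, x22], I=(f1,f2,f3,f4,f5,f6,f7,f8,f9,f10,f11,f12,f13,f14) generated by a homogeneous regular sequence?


codim=14, depth=dim(R/I)=22-14=8
Product=14*8=112


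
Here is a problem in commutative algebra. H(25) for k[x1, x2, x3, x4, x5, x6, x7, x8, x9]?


C(d+n-1,n-1)=C(33,8)=13884156


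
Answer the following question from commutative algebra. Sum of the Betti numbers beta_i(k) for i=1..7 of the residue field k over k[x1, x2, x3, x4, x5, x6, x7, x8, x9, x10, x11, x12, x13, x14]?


Koszul resolution: beta_i(k)=C(n,i), n=14
C(14,1)=14, C(14,2)=91, C(14,3)=364, C(14,4)=1001, C(14,5)=2002, C(14,6)=3003, C(14,7)=3432
Sum=9907


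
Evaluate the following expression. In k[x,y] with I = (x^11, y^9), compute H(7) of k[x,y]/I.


k[x,y], I = (x^11, y^9), d = 7
Need i < 11 and d-i < 9.
Range: 0 <= i <= 7.
H(7) = 8


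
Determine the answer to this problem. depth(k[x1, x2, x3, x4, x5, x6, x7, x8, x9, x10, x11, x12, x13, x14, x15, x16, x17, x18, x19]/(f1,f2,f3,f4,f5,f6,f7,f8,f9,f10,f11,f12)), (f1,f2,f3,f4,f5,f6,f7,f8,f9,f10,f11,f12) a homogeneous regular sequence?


depth(R)=19
depth(R/I)=19-12=7


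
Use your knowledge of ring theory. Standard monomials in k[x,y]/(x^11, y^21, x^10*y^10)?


k[x,y]/I, I = (x^11, y^21, x^10*y^10)
Rect: 11x21=231. Corner: (11-10)x(21-10)=11.
dim = 231-11 = 220


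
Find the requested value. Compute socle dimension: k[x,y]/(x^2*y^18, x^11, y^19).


Socle = ann(m) = span of standard monomials u with x*u, y*u in I (staircase corners).
Minimal generators: x^11, x^2*y^18, y^19
Corners: xy^18, x^10y^17
Socle dim=2


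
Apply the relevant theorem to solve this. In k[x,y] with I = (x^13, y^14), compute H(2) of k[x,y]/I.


k[x,y], I = (x^13, y^14), d = 2
Need i < 13 and d-i < 14.
Range: 0 <= i <= 2.
H(2) = 3


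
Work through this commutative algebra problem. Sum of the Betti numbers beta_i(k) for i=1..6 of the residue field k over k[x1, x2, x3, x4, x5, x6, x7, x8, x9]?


Koszul resolution: beta_i(k)=C(n,i), n=9
C(9,1)=9, C(9,2)=36, C(9,3)=84, C(9,4)=126, C(9,5)=126, C(9,6)=84
Sum=465


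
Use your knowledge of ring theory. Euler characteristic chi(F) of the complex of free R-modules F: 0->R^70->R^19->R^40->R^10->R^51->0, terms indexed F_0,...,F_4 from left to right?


chi = sum (-1)^i * rank:
(-1)^0*70=70
(-1)^1*19=-19
(-1)^2*40=40
(-1)^3*10=-10
(-1)^4*51=51
chi=132


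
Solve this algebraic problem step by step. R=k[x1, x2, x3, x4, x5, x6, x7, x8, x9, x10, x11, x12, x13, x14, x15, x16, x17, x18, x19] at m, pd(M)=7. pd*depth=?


pd+depth=19
depth=19-7=12
pd*depth=7*12=84


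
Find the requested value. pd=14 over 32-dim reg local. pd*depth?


pd+depth=32
depth=32-14=18
pd*depth=14*18=252


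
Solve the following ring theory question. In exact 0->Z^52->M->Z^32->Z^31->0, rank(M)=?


Alt sum=0:
(-1)^0*52 + (-1)^1*? + (-1)^2*32 + (-1)^3*31=0
rank(M)=53


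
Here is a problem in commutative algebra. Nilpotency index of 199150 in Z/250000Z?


199150^k mod 250000:
k=1: 199150
k=2: 222500
k=3: 125000
k=4: 0
First zero at k = 4


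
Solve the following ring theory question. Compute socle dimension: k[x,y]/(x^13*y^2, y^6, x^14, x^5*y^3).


Socle = ann(m) = span of standard monomials u with x*u, y*u in I (staircase corners).
Minimal generators: x^14, x^13*y^2, x^5*y^3, y^6
Corners: x^4y^5, x^12y^2, x^13y
Socle dim=3


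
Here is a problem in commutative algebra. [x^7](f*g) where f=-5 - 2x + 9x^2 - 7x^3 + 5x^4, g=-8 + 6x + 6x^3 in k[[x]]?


[x^7] = sum a_i*b_j, i+j=7
  5*6=30
Sum=30


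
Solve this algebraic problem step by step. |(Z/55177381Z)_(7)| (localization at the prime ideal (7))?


7-primary part: 55177381=7^7*67
Size=7^7=823543


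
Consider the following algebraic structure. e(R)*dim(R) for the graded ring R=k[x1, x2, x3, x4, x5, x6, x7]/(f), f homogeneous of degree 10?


e(R)=deg(f)=10, dim(R)=7-1=6
e*dim=10*6=60


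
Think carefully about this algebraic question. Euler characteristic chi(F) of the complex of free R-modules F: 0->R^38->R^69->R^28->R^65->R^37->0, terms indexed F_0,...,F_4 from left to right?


chi = sum (-1)^i * rank:
(-1)^0*38=38
(-1)^1*69=-69
(-1)^2*28=28
(-1)^3*65=-65
(-1)^4*37=37
chi=-31


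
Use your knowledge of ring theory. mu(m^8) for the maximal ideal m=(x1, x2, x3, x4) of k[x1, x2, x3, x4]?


Graded Nakayama: mu(m^d) = dim_k (m^d/m^(d+1)) = #degree-8 monomials in 4 vars
C(n+d-1,d)=C(11,8)=165


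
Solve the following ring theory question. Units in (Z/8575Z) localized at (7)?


Local ring = Z/343Z.
phi(343) = 7^2*(7-1) = 294
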